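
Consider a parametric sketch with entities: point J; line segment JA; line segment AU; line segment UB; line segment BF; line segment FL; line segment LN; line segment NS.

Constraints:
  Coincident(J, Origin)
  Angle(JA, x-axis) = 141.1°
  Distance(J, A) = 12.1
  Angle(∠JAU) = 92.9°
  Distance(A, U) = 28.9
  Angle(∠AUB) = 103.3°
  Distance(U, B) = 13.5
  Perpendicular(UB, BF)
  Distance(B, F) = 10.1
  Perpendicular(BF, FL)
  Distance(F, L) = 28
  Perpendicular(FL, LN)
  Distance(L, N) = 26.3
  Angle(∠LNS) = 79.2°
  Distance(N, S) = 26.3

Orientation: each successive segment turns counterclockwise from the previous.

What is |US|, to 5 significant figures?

15.985

The perpendicularity gives LN at right angles to FL, so LN runs at -145.10°; with |LN| = 26.3, N = (-50.262, -11.322). ∠LNS = 79.2° gives NS at -44.300° from the x-axis; with |NS| = 26.3, S = (-31.439, -29.691). Then |US| = |S − U| = 15.985.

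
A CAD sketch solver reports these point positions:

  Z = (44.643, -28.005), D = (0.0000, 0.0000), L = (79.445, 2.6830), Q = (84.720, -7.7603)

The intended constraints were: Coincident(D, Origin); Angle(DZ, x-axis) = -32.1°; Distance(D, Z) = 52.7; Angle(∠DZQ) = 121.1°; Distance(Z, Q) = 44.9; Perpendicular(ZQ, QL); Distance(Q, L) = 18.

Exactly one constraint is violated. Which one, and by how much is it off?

Distance(Q, L) = 18 — off by 6.30.

D = (0.00, 0.00) ✓; DZ at -32.10° ✓; |DZ| = 52.70 ✓; ∠DZQ = 121.1° ✓; |ZQ| = 44.90 ✓; ∠(ZQ, QL) = 90.00° ✓; |QL| = 11.70 ✗.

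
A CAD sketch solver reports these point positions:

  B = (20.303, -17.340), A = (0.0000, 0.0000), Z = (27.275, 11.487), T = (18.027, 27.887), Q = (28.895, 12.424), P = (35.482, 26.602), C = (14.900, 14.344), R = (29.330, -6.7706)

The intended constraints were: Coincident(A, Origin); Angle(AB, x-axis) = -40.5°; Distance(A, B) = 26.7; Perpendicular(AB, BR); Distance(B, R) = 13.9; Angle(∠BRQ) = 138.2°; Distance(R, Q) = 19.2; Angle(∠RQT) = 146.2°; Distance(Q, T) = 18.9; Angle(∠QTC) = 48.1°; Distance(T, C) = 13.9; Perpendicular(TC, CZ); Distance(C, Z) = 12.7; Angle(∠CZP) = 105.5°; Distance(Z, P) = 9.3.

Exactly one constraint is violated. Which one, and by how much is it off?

Distance(Z, P) = 9.3 — off by 7.90.

A = (0.00, 0.00) ✓; AB at -40.50° ✓; |AB| = 26.70 ✓; ∠(AB, BR) = 90.00° ✓; |BR| = 13.90 ✓; ∠BRQ = 138.2° ✓; |RQ| = 19.20 ✓; ∠RQT = 146.2° ✓; |QT| = 18.90 ✓; ∠QTC = 48.10° ✓; |TC| = 13.90 ✓; ∠(TC, CZ) = 90.00° ✓; |CZ| = 12.70 ✓; ∠CZP = 105.5° ✓; |ZP| = 17.20 ✗.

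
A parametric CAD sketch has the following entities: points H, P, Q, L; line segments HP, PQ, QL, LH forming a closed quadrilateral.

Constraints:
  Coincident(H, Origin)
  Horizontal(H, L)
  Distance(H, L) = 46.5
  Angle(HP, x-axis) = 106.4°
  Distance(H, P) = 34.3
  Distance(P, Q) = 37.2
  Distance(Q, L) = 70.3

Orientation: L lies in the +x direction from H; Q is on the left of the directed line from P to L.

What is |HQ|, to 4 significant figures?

63.48

H is at the origin; H and L share the same y with |HL| = 46.5 and L in +x, so L = (46.5, 0). HP runs at 106.4° with |HP| = 34.3, so P = (-9.684, 32.90). Q is determined by |PQ| = 37.2 and |QL| = 70.3 together: it lies at the intersection of circle(P, 37.2) and circle(L, 70.3). With |PL| = 65.11, the foot of the radical line on PL is 5.231 from P and the perpendicular offset is √(37.2² − 5.231²) = 36.83. Taking the left-of-PL solution: Q = (13.44, 62.04).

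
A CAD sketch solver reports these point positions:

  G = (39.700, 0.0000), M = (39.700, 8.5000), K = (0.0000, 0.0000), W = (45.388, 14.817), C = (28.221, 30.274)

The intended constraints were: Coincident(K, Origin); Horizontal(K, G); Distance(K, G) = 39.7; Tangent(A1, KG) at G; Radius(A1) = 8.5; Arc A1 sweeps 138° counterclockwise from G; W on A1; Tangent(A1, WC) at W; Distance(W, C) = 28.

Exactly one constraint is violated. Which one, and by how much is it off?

Distance(W, C) = 28 — off by 4.90.

K = (0.00, 0.00) ✓; K.y = 0.00, G.y = 0.00 ✓; |KG| = 39.70 ✓; ∠(MG, GK) = 90.00° ✓; |MG| = 8.500 ✓; bearing(M→W) − bearing(M→G) = 138.0° ✓; |MW| = 8.500 ✓; ∠(MW, WC) = 90.00° ✓; |WC| = 23.10 ✗.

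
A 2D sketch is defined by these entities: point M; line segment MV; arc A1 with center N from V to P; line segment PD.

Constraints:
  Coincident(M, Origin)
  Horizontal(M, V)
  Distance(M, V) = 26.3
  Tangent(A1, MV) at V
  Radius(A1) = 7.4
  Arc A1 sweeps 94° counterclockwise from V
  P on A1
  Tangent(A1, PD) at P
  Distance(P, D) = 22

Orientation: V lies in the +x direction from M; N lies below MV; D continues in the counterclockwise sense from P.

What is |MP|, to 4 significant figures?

20.51

M is at the origin; M and V share the same y with |MV| = 26.3 and V on the +x side, so V = (26.30, 0.000). Tangency of A1 to MV means the radius NV is perpendicular to MV, so N = V + (0, -7.4) = (26.30, -7.400). On A1, V sits at bearing 90° from N; a 94° counterclockwise sweep puts P at bearing 184°, so P = N + 7.4·(cos 184°, sin 184°) = (18.92, -7.916). Then |MP| = |P − M| = 20.51.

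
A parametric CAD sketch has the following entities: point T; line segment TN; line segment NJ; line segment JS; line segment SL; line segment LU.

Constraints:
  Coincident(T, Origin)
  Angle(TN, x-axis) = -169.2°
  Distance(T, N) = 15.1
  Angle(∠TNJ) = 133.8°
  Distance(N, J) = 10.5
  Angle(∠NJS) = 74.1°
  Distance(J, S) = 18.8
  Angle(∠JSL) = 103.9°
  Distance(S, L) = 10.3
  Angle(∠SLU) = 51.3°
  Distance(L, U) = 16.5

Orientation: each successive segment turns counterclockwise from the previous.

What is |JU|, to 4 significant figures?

7.008

T is at the origin; TN runs at -169.2° with length 15.1, so N = (-14.83, -2.829). ∠TNJ = 133.8° gives NJ at -123.0° from the x-axis; with |NJ| = 10.5, J = (-20.55, -11.64). ∠NJS = 74.1° gives JS at -17.10° from the x-axis; with |JS| = 18.8, S = (-2.582, -17.16). ∠JSL = 103.9° gives SL at 59.00° from the x-axis; with |SL| = 10.3, L = (2.723, -8.335). ∠SLU = 51.3° gives LU at -172.3° from the x-axis; with |LU| = 16.5, U = (-13.63, -10.55). Then |JU| = |U − J| = 7.008.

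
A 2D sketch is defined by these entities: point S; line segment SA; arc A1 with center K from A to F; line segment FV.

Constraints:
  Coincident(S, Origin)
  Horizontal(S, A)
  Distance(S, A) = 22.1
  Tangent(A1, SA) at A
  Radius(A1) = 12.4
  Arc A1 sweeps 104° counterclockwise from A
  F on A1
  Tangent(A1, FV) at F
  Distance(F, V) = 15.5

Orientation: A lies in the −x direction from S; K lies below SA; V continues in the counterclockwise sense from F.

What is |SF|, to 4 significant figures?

37.44

Since A1 is tangent to SA there, KA ⟂ SA, so K = A + (0, -12.4) = (-22.10, -12.40). On A1, A sits at bearing 90° from K; a 104° counterclockwise sweep puts F at bearing 194°, so F = K + 12.4·(cos 194°, sin 194°) = (-34.13, -15.40). Then |SF| = |F − S| = 37.44.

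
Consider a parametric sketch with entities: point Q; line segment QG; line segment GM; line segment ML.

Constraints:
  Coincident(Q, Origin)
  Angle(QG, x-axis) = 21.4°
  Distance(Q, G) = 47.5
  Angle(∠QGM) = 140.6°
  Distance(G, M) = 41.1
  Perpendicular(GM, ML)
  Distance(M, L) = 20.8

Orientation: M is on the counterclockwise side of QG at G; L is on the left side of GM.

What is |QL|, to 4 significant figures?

78.36

Q is at the origin; QG runs at 21.4° with length 47.5, so G = 47.5·(cos 21.4°, sin 21.4°) = (44.23, 17.33). ∠QGM = 140.6°, so GM runs at 21.4° + (180° − 140.6°) = 60.80° from the x-axis; with |GM| = 41.1, M = G + 41.1·(cos 60.80°, sin 60.80°) = (64.28, 53.21). The perpendicularity gives ML at right angles to GM; with |ML| = 20.8 on the left of GM, L = M + 20.8·(-0.8729, 0.4879) = (46.12, 63.36). Then |QL| = |L − Q| = 78.36.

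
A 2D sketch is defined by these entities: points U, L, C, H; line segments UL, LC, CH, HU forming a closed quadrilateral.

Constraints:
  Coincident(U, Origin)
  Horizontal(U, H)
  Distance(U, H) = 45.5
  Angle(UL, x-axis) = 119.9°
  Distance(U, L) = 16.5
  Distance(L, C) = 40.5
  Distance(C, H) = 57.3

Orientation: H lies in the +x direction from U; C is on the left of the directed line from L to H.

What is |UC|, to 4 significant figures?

50.08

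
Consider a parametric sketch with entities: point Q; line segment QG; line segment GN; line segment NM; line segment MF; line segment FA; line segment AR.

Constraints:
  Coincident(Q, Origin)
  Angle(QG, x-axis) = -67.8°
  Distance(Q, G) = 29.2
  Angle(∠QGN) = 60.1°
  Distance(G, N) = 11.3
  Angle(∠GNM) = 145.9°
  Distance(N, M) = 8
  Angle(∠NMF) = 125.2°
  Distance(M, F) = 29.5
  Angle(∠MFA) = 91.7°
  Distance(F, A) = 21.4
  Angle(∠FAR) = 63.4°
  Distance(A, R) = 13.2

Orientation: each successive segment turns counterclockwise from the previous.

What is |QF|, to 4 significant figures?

9.518

Q is at the origin; QG runs at -67.8° with length 29.2, so G = (11.03, -27.04). ∠QGN = 60.1° gives GN at 52.10° from the x-axis; with |GN| = 11.3, N = (17.97, -18.12). ∠GNM = 145.9° gives NM at 86.20° from the x-axis; with |NM| = 8.0, M = (18.50, -10.14). ∠NMF = 125.2° gives MF at 141.0° from the x-axis; with |MF| = 29.5, F = (-4.421, 8.429). Then |QF| = |F − Q| = 9.518.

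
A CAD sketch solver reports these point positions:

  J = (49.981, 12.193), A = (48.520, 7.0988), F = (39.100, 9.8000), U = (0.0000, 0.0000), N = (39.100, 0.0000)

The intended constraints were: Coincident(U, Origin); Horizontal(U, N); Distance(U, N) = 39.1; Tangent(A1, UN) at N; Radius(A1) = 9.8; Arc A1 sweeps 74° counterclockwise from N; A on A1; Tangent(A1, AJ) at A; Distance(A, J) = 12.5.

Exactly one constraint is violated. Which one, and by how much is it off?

Distance(A, J) = 12.5 — off by 7.20.

U = (0.00, 0.00) ✓; U.y = 0.00, N.y = 0.00 ✓; |UN| = 39.10 ✓; ∠(FN, NU) = 90.00° ✓; |FN| = 9.800 ✓; bearing(F→A) − bearing(F→N) = 74.00° ✓; |FA| = 9.800 ✓; ∠(FA, AJ) = 90.00° ✓; |AJ| = 5.300 ✗.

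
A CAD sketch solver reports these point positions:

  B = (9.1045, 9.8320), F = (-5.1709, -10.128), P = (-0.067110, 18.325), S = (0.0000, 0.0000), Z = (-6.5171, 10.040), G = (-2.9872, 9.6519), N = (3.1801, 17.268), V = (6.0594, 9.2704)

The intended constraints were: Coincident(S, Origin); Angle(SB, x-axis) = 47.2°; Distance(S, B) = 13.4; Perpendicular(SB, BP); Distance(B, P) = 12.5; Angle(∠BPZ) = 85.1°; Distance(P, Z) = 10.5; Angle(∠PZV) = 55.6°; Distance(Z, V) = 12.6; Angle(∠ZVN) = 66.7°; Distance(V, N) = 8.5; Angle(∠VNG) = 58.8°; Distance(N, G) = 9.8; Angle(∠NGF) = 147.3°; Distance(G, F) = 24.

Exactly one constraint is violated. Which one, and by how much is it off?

Distance(G, F) = 24 — off by 4.10.

S = (0.00, 0.00) ✓; SB at 47.20° ✓; |SB| = 13.40 ✓; ∠(SB, BP) = 90.00° ✓; |BP| = 12.50 ✓; ∠BPZ = 85.10° ✓; |PZ| = 10.50 ✓; ∠PZV = 55.60° ✓; |ZV| = 12.60 ✓; ∠ZVN = 66.70° ✓; |VN| = 8.500 ✓; ∠VNG = 58.80° ✓; |NG| = 9.800 ✓; ∠NGF = 147.3° ✓; |GF| = 19.90 ✗.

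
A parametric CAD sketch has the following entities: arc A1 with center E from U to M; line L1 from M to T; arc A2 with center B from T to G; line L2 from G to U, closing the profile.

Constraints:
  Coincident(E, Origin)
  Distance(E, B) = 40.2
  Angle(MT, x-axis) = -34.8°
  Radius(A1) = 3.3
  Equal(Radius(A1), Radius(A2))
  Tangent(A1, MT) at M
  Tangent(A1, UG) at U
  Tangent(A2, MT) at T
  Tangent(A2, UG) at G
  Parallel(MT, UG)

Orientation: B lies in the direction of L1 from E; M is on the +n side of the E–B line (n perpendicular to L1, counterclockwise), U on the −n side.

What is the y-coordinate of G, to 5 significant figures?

-25.652

Tangency of A1 to both parallel lines with radius 3.3 puts M and U at E ± 3.3·n: M = (1.8834, 2.7098), U = (-1.8834, -2.7098). Equal radii place T and G the same way about B: T = B + 3.3·n = (34.894, -20.233), G = B − 3.3·n = (31.127, -25.652). So G.y = -25.652.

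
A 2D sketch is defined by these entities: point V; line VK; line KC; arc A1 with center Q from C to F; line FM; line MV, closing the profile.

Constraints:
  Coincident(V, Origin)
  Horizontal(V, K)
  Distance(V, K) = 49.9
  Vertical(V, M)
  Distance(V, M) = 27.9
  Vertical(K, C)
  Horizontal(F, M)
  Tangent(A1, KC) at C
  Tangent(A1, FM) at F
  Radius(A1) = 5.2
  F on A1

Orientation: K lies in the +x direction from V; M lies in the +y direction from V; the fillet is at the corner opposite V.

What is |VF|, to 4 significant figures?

52.69

V is at the origin; V and K share the same y with |VK| = 49.9 and K on the +x side, so K = (49.90, 0.000). V and M share the same x with |VM| = 27.9 and M on the +y side, so M = (0.000, 27.90). The virtual corner opposite V is at (49.90, 27.90). A1 meets KC tangentially, so QC is at right angles to KC and tangency of A1 to FM means the radius QF is perpendicular to FM, with radius 5.2, so the center Q sits 5.2 in from both sides at Q = (44.70, 22.70). That places the tangent points at C = (49.90, 22.70) on KC and F = (44.70, 27.90) on FM. Then |VF| = |F − V| = 52.69.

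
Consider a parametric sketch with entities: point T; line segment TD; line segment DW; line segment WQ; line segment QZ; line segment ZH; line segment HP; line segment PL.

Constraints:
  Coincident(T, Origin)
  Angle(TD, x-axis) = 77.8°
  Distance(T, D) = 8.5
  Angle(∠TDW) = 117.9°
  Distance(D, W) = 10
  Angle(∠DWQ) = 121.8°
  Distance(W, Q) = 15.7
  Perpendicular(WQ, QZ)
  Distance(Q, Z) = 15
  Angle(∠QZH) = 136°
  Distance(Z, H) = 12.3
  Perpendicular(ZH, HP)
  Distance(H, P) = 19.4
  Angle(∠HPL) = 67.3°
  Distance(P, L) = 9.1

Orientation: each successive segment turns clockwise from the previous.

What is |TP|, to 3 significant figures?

7.98

T is at the origin; TD runs at 77.8° with length 8.5, so D = (1.80, 8.31). ∠TDW = 117.9° gives DW at 15.7° from the x-axis; with |DW| = 10.0, W = (11.4, 11.0). ∠DWQ = 121.8° gives WQ at -42.5° from the x-axis; with |WQ| = 15.7, Q = (23.0, 0.407). WQ ⟂ QZ, so QZ runs at -132°; with |QZ| = 15.0, Z = (12.9, -10.7). ∠QZH = 136.0° gives ZH at -176° from the x-axis; with |ZH| = 12.3, H = (0.588, -11.4). ZH is perpendicular to HP, so HP runs at 93.5°; with |HP| = 19.4, P = (-0.597, 7.96). Then |TP| = |P − T| = 7.98.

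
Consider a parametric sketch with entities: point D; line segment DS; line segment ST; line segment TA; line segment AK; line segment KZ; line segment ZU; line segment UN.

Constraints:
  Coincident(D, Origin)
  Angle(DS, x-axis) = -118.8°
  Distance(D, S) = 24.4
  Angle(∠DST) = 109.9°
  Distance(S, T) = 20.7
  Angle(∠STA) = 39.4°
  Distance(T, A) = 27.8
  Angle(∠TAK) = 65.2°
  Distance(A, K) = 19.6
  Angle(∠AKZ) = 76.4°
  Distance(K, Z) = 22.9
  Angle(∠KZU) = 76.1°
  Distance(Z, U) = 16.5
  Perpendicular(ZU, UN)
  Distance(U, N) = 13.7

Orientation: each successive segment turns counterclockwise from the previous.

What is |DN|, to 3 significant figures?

14.4

D is at the origin; DS runs at -118.8° with length 24.4, so S = (-11.8, -21.4). ∠DST = 109.9° gives ST at -48.7° from the x-axis; with |ST| = 20.7, T = (1.91, -36.9). ∠STA = 39.4° gives TA at 91.9° from the x-axis; with |TA| = 27.8, A = (0.986, -9.15). ∠TAK = 65.2° gives AK at -153° from the x-axis; with |AK| = 19.6, K = (-16.5, -18.0). ∠AKZ = 76.4° gives KZ at -49.7° from the x-axis; with |KZ| = 22.9, Z = (-1.71, -35.4). ∠KZU = 76.1° gives ZU at 54.2° from the x-axis; with |ZU| = 16.5, U = (7.94, -22.0). ZU ⟂ UN, so UN runs at 144°; with |UN| = 13.7, N = (-3.17, -14.0). Then |DN| = |N − D| = 14.4.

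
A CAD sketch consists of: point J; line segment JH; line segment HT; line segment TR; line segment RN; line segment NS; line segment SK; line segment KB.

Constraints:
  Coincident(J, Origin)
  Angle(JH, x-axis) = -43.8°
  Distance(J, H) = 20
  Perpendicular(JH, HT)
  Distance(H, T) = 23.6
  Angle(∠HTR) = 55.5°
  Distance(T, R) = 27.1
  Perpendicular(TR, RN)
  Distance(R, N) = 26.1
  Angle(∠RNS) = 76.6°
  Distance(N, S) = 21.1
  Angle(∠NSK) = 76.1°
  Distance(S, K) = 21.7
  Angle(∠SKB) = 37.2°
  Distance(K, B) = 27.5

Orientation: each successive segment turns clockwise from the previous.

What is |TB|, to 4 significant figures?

35.97

J is at the origin; JH runs at -43.8° with length 20.0, so H = (14.44, -13.84). The perpendicularity gives HT at right angles to JH, so HT runs at -133.8°; with |HT| = 23.6, T = (-1.899, -30.88). ∠HTR = 55.5° gives TR at 101.7° from the x-axis; with |TR| = 27.1, R = (-7.395, -4.339). The perpendicularity gives RN at right angles to TR, so RN runs at 11.70°; with |RN| = 26.1, N = (18.16, 0.9533). ∠RNS = 76.6° gives NS at -91.70° from the x-axis; with |NS| = 21.1, S = (17.54, -20.14). ∠NSK = 76.1° gives SK at 164.4° from the x-axis; with |SK| = 21.7, K = (-3.364, -14.30). ∠SKB = 37.2° gives KB at 21.60° from the x-axis; with |KB| = 27.5, B = (22.21, -4.178). Then |TB| = |B − T| = 35.97.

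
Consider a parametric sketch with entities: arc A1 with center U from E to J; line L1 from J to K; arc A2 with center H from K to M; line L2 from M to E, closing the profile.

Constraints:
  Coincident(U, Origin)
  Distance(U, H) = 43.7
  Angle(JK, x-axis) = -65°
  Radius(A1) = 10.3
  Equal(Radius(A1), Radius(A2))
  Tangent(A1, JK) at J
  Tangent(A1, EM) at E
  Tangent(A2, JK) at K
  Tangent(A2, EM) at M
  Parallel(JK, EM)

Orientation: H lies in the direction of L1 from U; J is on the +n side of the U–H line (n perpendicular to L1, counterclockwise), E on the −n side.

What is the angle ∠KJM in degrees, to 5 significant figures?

25.239°

The slot axis is L1's direction at -65.0°, so u = (cos -65.0°, sin -65.0°) = (0.42262, -0.90631) and n = (−sin -65.0°, cos -65.0°) = (0.90631, 0.42262). U is at the origin and H lies 43.7 along u from U, so H = 43.7·u = (18.468, -39.606). Tangency of A1 to both parallel lines with radius 10.3 puts J and E at U ± 10.3·n: J = (9.3350, 4.3530), E = (-9.3350, -4.3530). Equal radii place K and M the same way about H: K = H + 10.3·n = (27.803, -35.253), M = H − 10.3·n = (9.1334, -43.959). Then cos ∠KJM = JK·JM / (|JK||JM|), giving 25.239°.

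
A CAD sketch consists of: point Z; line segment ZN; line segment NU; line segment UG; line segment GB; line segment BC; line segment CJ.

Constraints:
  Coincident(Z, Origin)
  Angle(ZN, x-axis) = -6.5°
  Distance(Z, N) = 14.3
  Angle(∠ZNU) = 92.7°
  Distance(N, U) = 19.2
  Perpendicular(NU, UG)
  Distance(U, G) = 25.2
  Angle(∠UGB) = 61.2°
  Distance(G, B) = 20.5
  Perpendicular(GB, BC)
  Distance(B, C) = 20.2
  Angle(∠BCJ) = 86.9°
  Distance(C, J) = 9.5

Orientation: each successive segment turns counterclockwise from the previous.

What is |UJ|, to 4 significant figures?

2.648

Z is at the origin; ZN runs at -6.5° with length 14.3, so N = (14.21, -1.619). ∠ZNU = 92.7° gives NU at 80.80° from the x-axis; with |NU| = 19.2, U = (17.28, 17.33). NU ⟂ UG, so UG runs at 170.8°; with |UG| = 25.2, G = (-7.598, 21.36). ∠UGB = 61.2° gives GB at -70.40° from the x-axis; with |GB| = 20.5, B = (-0.7213, 2.051). GB is perpendicular to BC, so BC runs at 19.60°; with |BC| = 20.2, C = (18.31, 8.827). ∠BCJ = 86.9° gives CJ at 112.7° from the x-axis; with |CJ| = 9.5, J = (14.64, 17.59). Then |UJ| = |J − U| = 2.648.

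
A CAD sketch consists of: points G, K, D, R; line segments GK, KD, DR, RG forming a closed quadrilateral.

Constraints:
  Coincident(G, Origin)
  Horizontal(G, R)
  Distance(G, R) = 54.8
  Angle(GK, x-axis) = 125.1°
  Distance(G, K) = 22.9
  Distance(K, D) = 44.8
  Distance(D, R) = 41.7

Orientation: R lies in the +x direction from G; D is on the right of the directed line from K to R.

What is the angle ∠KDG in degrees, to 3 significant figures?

5.71°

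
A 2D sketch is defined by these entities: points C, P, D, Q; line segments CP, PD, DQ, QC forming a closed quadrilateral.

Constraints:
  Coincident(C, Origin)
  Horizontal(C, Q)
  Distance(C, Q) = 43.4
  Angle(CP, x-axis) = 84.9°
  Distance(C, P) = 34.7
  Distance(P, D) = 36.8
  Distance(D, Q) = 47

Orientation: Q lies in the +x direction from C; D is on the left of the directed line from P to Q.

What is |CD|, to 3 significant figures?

60.1

C is at the origin; C and Q share the same y with |CQ| = 43.4 and Q in +x, so Q = (43.4, 0). CP runs at 84.9° with |CP| = 34.7, so P = (3.08, 34.6). D is determined by |PD| = 36.8 and |DQ| = 47.0 together: it lies at the intersection of circle(P, 36.8) and circle(Q, 47.0). With |PQ| = 53.1, the foot of the radical line on PQ is 18.5 from P and the perpendicular offset is √(36.8² − 18.5²) = 31.8. Taking the left-of-PQ solution: D = (37.8, 46.7).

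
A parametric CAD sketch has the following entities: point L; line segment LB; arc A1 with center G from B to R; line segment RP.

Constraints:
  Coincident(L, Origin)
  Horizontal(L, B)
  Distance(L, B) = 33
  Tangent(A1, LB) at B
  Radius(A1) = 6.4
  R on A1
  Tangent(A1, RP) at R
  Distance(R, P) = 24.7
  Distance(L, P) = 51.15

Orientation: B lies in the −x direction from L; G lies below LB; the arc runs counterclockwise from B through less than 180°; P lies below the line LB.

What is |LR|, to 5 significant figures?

39.841

L is at the origin; LB is horizontal with |LB| = 33.0 and B on the −x side, so B = (-33.000, 0.0000). Since A1 is tangent to LB there, GB ⟂ LB, so G = B + (0, -6.4) = (-33.000, -6.4000). Since GR ⟂ RP (tangency), |GP| = √(6.4² + 24.7²) = 25.516 regardless of where R sits on A1. So P lies on both circle(L, 51.15) and circle(G, 25.516); the below-LB intersection is P = (-40.954, -30.644). R is the foot of the tangent from P: R = (-39.387, -5.9939).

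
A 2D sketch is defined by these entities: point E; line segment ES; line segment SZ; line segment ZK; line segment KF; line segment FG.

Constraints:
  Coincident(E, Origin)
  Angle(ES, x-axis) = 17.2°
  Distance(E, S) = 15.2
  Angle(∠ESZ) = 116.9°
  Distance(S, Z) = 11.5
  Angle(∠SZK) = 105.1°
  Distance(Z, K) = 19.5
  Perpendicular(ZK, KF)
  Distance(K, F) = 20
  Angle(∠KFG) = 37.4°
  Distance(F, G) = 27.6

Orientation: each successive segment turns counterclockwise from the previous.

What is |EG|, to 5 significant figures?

23.857

E is at the origin; ES runs at 17.2° with length 15.2, so S = (14.520, 4.4948). ∠ESZ = 116.9° gives SZ at 80.300° from the x-axis; with |SZ| = 11.5, Z = (16.458, 15.830). ∠SZK = 105.1° gives ZK at 155.20° from the x-axis; with |ZK| = 19.5, K = (-1.2438, 24.010). ZK is perpendicular to KF, so KF runs at -114.80°; with |KF| = 20.0, F = (-9.6328, 5.8541). ∠KFG = 37.4° gives FG at 27.800° from the x-axis; with |FG| = 27.6, G = (14.782, 18.726). Then |EG| = |G − E| = 23.857.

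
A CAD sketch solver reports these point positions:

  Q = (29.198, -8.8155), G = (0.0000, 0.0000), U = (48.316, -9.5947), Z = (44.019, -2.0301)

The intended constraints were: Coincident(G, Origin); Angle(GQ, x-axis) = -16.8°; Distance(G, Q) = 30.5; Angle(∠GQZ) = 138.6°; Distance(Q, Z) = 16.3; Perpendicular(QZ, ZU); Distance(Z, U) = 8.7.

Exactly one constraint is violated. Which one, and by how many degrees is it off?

Perpendicular(QZ, ZU) — off by 5.00°.

G = (0.00, 0.00) ✓; GQ at -16.80° ✓; |GQ| = 30.50 ✓; ∠GQZ = 138.6° ✓; |QZ| = 16.30 ✓; ∠(QZ, ZU) = 85.00° ✗; |ZU| = 8.700 ✓.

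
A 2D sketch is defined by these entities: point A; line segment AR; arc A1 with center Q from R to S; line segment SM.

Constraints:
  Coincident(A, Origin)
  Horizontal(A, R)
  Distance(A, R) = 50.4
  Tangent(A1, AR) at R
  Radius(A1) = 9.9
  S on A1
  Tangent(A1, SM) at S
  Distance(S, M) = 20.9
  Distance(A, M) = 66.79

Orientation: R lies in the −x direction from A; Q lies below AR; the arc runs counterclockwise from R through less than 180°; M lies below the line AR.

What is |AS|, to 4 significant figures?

61.19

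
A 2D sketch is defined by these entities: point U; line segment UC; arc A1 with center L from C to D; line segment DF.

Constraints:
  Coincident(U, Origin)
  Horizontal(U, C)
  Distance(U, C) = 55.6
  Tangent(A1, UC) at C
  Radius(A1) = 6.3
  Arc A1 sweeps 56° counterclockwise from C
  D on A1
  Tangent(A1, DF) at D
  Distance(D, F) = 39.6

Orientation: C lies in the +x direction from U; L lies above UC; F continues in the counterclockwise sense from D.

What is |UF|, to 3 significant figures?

90.3

U is at the origin; UC is horizontal with |UC| = 55.6 and C on the +x side, so C = (55.6, 0.00). The tangent condition forces LC to be normal to UC, so L = C + (0, 6.3) = (55.6, 6.30). On A1, C sits at bearing -90° from L; a 56° counterclockwise sweep puts D at bearing -34°, so D = L + 6.3·(cos -34°, sin -34°) = (60.8, 2.78). The tangent condition forces LD to be normal to DF, so DF runs along (−sin -34°, cos -34°); with |DF| = 39.6, F = (83.0, 35.6). Then |UF| = |F − U| = 90.3.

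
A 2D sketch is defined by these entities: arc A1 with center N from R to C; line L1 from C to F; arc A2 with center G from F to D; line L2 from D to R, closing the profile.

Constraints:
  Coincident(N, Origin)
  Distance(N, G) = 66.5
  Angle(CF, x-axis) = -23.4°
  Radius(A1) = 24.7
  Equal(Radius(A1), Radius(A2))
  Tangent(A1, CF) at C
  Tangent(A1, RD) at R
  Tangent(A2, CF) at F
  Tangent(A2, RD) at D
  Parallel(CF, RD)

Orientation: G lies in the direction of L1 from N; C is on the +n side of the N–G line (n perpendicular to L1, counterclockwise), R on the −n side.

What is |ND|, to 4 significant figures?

70.94

The slot axis is L1's direction at -23.4°, so u = (cos -23.4°, sin -23.4°) = (0.9178, -0.3971) and n = (−sin -23.4°, cos -23.4°) = (0.3971, 0.9178). N is at the origin and G lies 66.5 along u from N, so G = 66.5·u = (61.03, -26.41). Tangency of A1 to both parallel lines with radius 24.7 puts C and R at N ± 24.7·n: C = (9.810, 22.67), R = (-9.810, -22.67). Equal radii place F and D the same way about G: F = G + 24.7·n = (70.84, -3.742), D = G − 24.7·n = (51.22, -49.08). Then |ND| = |D − N| = 70.94.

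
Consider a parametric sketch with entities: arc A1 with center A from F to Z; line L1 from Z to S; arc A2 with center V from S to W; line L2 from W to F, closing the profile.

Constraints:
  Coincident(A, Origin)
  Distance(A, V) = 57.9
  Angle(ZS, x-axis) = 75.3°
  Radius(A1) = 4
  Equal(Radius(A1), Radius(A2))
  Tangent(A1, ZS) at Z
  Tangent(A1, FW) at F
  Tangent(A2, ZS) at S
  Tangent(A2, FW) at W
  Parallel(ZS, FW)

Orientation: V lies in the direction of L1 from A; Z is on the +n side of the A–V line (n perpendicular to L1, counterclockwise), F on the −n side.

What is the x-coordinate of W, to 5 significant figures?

18.562

The slot axis is L1's direction at 75.3°, so u = (cos 75.3°, sin 75.3°) = (0.25376, 0.96727) and n = (−sin 75.3°, cos 75.3°) = (-0.96727, 0.25376). A is at the origin and V lies 57.9 along u from A, so V = 57.9·u = (14.693, 56.005). Tangency of A1 to both parallel lines with radius 4.0 puts Z and F at A ± 4.0·n: Z = (-3.8691, 1.0150), F = (3.8691, -1.0150). Equal radii place S and W the same way about V: S = V + 4.0·n = (10.824, 57.020), W = V − 4.0·n = (18.562, 54.990). So W.x = 18.562.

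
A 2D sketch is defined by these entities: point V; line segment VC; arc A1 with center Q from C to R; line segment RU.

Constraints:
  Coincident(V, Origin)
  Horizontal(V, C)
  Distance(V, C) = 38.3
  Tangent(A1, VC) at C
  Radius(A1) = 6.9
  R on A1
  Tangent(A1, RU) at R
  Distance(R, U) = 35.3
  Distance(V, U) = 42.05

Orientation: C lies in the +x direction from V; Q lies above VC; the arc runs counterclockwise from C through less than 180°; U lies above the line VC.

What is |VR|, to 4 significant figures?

44.87

Checks: |QC| = 6.900 ✓; |QR| = 6.900 ✓; ∠(QR, RU) = 90.00° ✓; |RU| = 35.30 ✓; |VU| = 42.05 ✓.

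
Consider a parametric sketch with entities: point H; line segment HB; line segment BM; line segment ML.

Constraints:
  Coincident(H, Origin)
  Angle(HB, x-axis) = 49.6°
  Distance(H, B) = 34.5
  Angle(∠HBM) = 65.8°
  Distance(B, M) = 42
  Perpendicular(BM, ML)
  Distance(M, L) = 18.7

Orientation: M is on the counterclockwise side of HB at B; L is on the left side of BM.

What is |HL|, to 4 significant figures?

30.64

∠HBM = 65.8°, so BM runs at 49.6° + (180° − 65.8°) = 163.8° from the x-axis; with |BM| = 42.0, M = B + 42.0·(cos 163.8°, sin 163.8°) = (-17.97, 37.99). BM is perpendicular to ML; with |ML| = 18.7 on the left of BM, L = M + 18.7·(-0.2790, -0.9603) = (-23.19, 20.03). Then |HL| = |L − H| = 30.64.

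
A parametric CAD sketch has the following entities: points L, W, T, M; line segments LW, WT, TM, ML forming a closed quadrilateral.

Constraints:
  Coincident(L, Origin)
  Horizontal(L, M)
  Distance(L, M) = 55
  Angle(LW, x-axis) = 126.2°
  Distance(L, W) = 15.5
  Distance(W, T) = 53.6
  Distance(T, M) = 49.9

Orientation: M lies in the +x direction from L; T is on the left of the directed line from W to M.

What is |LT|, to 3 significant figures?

56.1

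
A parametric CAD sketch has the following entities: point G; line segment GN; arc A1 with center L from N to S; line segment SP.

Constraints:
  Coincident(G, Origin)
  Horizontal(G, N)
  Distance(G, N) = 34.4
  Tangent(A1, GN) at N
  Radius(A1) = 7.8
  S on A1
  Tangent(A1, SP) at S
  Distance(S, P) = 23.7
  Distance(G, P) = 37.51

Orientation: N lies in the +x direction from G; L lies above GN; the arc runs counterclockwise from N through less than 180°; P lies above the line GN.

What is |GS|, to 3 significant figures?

42.0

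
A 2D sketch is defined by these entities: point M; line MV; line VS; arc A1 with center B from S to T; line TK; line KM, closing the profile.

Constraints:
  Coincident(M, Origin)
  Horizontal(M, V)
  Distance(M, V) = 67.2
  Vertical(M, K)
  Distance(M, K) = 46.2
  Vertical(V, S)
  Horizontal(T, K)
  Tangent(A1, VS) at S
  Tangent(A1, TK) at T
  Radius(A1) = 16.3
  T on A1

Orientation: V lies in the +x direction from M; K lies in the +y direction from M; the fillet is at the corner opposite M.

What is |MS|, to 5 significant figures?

73.552

M is at the origin; MV is horizontal with |MV| = 67.2 and V on the +x side, so V = (67.200, 0.0000). M and K share the same x with |MK| = 46.2 and K on the +y side, so K = (0.0000, 46.200). The virtual corner opposite M is at (67.200, 46.200). A1 meets VS tangentially, so BS is at right angles to VS and tangency of A1 to TK means the radius BT is perpendicular to TK, with radius 16.3, so the center B sits 16.3 in from both sides at B = (50.900, 29.900). That places the tangent points at S = (67.200, 29.900) on VS and T = (50.900, 46.200) on TK. Then |MS| = |S − M| = 73.552.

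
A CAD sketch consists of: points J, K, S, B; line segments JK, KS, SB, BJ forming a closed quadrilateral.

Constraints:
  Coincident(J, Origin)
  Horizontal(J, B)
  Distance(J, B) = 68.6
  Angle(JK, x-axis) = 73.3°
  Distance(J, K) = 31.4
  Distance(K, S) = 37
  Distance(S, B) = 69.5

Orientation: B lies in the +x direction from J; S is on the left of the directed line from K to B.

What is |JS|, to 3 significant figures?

67.2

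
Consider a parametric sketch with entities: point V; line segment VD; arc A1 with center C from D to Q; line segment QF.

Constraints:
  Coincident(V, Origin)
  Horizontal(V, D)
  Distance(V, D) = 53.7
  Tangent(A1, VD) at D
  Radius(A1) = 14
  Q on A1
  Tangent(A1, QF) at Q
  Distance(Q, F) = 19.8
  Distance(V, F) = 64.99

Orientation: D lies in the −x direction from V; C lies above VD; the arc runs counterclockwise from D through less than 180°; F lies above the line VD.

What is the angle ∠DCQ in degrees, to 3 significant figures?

123°

V is at the origin; V and D share the same y with |VD| = 53.7 and D on the −x side, so D = (-53.7, 0.00). Tangency of A1 to VD means the radius CD is perpendicular to VD, so C = D + (0, 14) = (-53.7, 14.0). Since CQ ⟂ QF (tangency), |CF| = √(14.0² + 19.8²) = 24.2 regardless of where Q sits on A1. So F lies on both circle(V, 64.99) and circle(C, 24.2); the above-VD intersection is F = (-52.6, 38.2). Q is the foot of the tangent from F: Q = (-41.9, 21.5).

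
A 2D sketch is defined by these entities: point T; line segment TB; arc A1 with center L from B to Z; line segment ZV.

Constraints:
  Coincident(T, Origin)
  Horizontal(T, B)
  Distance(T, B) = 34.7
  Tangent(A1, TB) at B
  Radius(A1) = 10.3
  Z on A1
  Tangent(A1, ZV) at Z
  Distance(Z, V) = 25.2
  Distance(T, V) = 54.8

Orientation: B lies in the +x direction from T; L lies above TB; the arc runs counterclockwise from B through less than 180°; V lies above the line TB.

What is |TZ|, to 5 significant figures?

46.443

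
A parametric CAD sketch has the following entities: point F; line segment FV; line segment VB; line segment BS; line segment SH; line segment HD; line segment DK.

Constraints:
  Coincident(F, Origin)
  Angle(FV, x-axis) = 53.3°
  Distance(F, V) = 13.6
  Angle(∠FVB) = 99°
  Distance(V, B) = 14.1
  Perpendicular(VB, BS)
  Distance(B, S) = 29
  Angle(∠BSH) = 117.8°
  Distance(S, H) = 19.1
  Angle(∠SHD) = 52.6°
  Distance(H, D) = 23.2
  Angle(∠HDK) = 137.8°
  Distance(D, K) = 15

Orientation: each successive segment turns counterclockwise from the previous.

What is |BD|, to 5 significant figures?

19.892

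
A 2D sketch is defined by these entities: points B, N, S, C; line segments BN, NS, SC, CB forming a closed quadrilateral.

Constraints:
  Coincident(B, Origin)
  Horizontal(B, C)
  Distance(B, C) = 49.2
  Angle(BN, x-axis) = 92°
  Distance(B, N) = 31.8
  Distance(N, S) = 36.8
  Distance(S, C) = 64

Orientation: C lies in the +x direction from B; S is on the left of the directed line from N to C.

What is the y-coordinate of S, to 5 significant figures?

58.783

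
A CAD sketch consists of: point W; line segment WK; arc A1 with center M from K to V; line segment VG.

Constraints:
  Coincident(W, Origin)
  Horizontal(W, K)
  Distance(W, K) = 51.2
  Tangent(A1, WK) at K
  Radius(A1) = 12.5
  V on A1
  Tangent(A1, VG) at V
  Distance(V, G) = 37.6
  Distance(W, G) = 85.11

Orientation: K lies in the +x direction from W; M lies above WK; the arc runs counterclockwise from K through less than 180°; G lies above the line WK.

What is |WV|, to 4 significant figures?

64.21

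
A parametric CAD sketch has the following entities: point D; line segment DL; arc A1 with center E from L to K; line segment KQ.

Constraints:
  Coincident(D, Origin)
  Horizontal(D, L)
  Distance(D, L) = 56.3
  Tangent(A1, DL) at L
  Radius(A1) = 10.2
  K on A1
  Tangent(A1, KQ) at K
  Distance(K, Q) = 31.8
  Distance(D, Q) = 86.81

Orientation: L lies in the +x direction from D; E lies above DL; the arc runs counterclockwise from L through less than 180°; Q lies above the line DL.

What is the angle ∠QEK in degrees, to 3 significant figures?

72.2°

Checks: |EK| = 10.20 ✓; ∠(EK, KQ) = 90.00° ✓; |KQ| = 31.80 ✓; |DQ| = 86.81 ✓.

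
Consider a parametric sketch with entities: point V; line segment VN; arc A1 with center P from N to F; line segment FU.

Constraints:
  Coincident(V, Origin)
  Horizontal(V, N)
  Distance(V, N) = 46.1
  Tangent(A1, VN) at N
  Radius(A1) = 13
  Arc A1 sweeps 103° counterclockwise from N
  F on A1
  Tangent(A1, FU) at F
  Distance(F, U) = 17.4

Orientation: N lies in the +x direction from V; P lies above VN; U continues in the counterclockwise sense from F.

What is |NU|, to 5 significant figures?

34.023

On A1, N sits at bearing -90° from P; a 103° counterclockwise sweep puts F at bearing 13°, so F = P + 13.0·(cos 13°, sin 13°) = (58.767, 15.924). The tangent condition forces PF to be normal to FU, so FU runs along (−sin 13°, cos 13°); with |FU| = 17.4, U = (54.853, 32.878). Then |NU| = |U − N| = 34.023.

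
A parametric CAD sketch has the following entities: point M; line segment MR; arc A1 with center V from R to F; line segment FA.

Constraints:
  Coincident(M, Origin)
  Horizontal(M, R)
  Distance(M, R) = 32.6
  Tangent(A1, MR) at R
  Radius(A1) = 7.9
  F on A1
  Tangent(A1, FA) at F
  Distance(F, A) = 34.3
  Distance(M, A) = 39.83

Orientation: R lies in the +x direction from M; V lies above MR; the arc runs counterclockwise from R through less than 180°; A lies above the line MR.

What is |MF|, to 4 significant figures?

40.45

Checks: ∠(VR, RM) = 90.00° ✓; |VR| = 7.900 ✓; |VF| = 7.900 ✓; ∠(VF, FA) = 90.00° ✓; |FA| = 34.30 ✓; |MA| = 39.83 ✓.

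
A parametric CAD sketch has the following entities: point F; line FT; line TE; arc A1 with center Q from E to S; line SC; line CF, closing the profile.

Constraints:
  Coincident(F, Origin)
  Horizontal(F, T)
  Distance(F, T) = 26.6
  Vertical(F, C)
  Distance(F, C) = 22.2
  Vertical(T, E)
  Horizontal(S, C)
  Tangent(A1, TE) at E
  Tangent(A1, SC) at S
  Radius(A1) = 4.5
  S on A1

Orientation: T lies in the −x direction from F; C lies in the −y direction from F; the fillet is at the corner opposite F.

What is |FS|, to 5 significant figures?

31.325

The virtual corner opposite F is at (-26.600, -22.200). A1 meets TE tangentially, so QE is at right angles to TE and the tangent condition forces QS to be normal to SC, with radius 4.5, so the center Q sits 4.5 in from both sides at Q = (-22.100, -17.700). That places the tangent points at E = (-26.600, -17.700) on TE and S = (-22.100, -22.200) on SC. Then |FS| = |S − F| = 31.325.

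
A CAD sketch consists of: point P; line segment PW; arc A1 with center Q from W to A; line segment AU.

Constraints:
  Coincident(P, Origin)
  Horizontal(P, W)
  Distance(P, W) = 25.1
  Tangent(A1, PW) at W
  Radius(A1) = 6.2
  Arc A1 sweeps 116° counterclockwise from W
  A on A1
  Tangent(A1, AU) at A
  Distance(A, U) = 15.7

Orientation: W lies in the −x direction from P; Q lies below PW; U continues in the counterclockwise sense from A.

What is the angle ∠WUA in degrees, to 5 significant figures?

22.744°

P is at the origin; P and W share the same y with |PW| = 25.1 and W on the −x side, so W = (-25.100, 0.0000). Tangency of A1 to PW means the radius QW is perpendicular to PW, so Q = W + (0, -6.2) = (-25.100, -6.2000). On A1, W sits at bearing 90° from Q; a 116° counterclockwise sweep puts A at bearing 206°, so A = Q + 6.2·(cos 206°, sin 206°) = (-30.673, -8.9179). Since A1 is tangent to AU there, QA ⟂ AU, so AU runs along (−sin 206°, cos 206°); with |AU| = 15.7, U = (-23.790, -23.029). Then cos ∠WUA = UW·UA / (|UW||UA|), giving 22.744°.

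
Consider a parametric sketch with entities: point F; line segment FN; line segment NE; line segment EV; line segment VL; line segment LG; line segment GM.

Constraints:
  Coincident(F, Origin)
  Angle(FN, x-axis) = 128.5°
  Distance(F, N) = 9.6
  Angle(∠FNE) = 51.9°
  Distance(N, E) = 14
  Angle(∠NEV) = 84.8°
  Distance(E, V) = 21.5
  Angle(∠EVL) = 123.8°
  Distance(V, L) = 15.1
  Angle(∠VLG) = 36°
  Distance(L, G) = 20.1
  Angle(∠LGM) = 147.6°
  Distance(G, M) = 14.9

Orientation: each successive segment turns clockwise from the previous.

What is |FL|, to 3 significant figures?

22.3

∠NEV = 84.8° gives EV at -94.8° from the x-axis; with |EV| = 21.5, V = (6.22, -13.8). ∠EVL = 123.8° gives VL at -151° from the x-axis; with |VL| = 15.1, L = (-6.98, -21.1). Then |FL| = |L − F| = 22.3.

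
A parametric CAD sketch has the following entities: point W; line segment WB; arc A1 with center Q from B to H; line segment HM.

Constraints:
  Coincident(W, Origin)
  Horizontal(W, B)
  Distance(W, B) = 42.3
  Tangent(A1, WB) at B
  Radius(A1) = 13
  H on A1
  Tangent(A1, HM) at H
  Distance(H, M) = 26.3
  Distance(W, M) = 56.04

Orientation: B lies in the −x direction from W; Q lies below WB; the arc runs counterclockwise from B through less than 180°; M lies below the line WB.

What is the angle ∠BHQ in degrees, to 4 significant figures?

26.86°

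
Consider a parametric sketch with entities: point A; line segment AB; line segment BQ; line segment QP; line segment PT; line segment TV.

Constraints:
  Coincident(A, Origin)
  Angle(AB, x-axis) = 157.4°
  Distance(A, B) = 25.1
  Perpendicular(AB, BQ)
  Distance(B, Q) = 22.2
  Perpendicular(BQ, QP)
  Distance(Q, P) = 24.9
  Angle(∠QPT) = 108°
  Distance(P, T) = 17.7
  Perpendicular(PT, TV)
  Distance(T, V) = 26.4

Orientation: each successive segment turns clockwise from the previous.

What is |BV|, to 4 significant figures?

5.956

A is at the origin; AB runs at 157.4° with length 25.1, so B = (-23.17, 9.646). AB ⟂ BQ, so BQ runs at 67.40°; with |BQ| = 22.2, Q = (-14.64, 30.14). BQ ⟂ QP, so QP runs at -22.60°; with |QP| = 24.9, P = (8.347, 20.57). ∠QPT = 108.0° gives PT at -94.60° from the x-axis; with |PT| = 17.7, T = (6.927, 2.929). The perpendicularity gives TV at right angles to PT, so TV runs at 175.4°; with |TV| = 26.4, V = (-19.39, 5.046). Then |BV| = |V − B| = 5.956.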